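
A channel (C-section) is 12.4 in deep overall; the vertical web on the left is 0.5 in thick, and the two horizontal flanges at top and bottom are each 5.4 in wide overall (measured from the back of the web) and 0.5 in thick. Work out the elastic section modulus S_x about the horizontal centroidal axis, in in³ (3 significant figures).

Split into non-overlapping primitives; take the origin at the lower-left of the bounding box.
Web: 0.5 × 12.4, A = 6.2 in², y = 6.2 in, Ī = 79.443 in⁴.
Top flange (beyond web): 4.9 × 0.5, A = 2.45 in², y = 12.15 in, Ī = 0.051042 in⁴.
Bottom flange (beyond web): 4.9 × 0.5, A = 2.45 in², y = 0.25 in, Ī = 0.051042 in⁴.
By symmetry the centroid is at mid-height, ȳ = 6.2 in.
Transfer each piece to the horizontal centroidal axis using Ī + A·d² with d = y − 6.2:
  web: d = 0 in → contributes +79.443 in⁴
  top flange (beyond web): d = 5.95 in → contributes +86.787 in⁴
  bottom flange (beyond web): d = -5.95 in → contributes +86.787 in⁴
Total I = 253.02 in⁴.
Extreme fibre distance c = 6.2 in; S = I/c = 40.809 in³.

S_x ≈ 40.8 in³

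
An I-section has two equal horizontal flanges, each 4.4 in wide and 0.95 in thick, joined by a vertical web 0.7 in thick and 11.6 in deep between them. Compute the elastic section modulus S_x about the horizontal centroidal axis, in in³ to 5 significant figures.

S_x ≈ 62.350 in³

Split into non-overlapping primitives; take the origin at the lower-left of the bounding box.
Bottom flange: 4.4 × 0.95, A = 4.18 in², y = 0.475 in, Ī = 0.3143708 in⁴.
Web: 0.7 × 11.6, A = 8.12 in², y = 6.75 in, Ī = 91.05227 in⁴.
Top flange: 4.4 × 0.95, A = 4.18 in², y = 13.025 in, Ī = 0.3143708 in⁴.
By symmetry the centroid is at mid-height, ȳ = 6.75 in.
Transfer each piece to the horizontal centroidal axis using Ī + A·d² with d = y − 6.75:
  bottom flange: d = -6.275 in → contributes +164.9045 in⁴
  web: d = 0 in → contributes +91.05227 in⁴
  top flange: d = 6.275 in → contributes +164.9045 in⁴
Total I = 420.8612 in⁴.
Extreme fibre distance c = 6.75 in; S = I/c = 62.34981 in³.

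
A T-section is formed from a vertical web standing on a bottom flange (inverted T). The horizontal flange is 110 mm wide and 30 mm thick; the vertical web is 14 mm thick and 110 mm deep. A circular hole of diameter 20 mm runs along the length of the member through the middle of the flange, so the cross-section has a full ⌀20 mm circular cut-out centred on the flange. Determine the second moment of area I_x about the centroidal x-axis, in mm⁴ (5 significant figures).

Treat the section as a set of non-overlapping primitives; coordinates are from the bounding-box lower-left.
Flange: 110 × 30, A = 3 300 mm², y = 15 mm, Ī = 247 500 mm⁴.
Web: 14 × 110, A = 1 540 mm², y = 85 mm, Ī = 1 552 833 mm⁴.
Hole (subtracted): ⌀20, A = 314.1593 mm², y = 15 mm, Ī = 7853.982 mm⁴.
Centroid: ȳ = ΣA·y / ΣA = 38.81878 mm.
Transfer each piece to the centroidal x-axis using Ī + A·d² with d = y − 38.81878:
  flange: d = -23.81878 mm → contributes +2 119 703 mm⁴
  web: d = 46.18122 mm → contributes +4 837 199 mm⁴
  hole: d = -23.81878 mm → contributes −186087.3 mm⁴
Total I = 6 770 815 mm⁴.

I_x ≈ 6.7708 × 10⁶ mm⁴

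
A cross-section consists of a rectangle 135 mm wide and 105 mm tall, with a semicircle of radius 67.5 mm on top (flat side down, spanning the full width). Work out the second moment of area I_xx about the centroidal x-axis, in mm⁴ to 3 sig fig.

I_xx ≈ 4.66 × 10⁷ mm⁴

Decompose the section into non-overlapping parts with the origin at the bottom-left of its bounding rectangle.
Rectangular body: 135 × 105, A = 14 175 mm², y = 52.5 mm, Ī = 13 023 281 mm⁴.
Semicircular cap: semicircle r = 67.5, A = 7156.9 mm², y = 133.65 mm, Ī = 2 278 490 mm⁴.
Centroid: ȳ = ΣA·y / ΣA = 79.725 mm.
Transfer each piece to the centroidal x-axis using Ī + A·d² with d = y − 79.725:
  rectangular body: d = -27.225 mm → contributes +23 530 110 mm⁴
  semicircular cap: d = 53.922 mm → contributes +23 088 260 mm⁴
Total I = 46 618 370 mm⁴.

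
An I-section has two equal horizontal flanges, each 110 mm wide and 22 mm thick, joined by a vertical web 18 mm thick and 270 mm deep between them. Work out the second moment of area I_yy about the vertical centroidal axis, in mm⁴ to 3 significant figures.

Break the section into simple shapes (no overlaps), measuring from the bottom-left corner of the bounding box.
Bottom flange: 110 × 22, A = 2 420 mm², x = 55 mm, Ī = 2 440 167 mm⁴.
Web: 18 × 270, A = 4 860 mm², x = 55 mm, Ī = 131 220 mm⁴.
Top flange: 110 × 22, A = 2 420 mm², x = 55 mm, Ī = 2 440 167 mm⁴.
By symmetry the centroid is at mid-width, x̄ = 55 mm.
All pieces are centred on the vertical centroidal axis, so I = ΣĪ = 5 011 553 mm⁴.

I_yy ≈ 5.01 × 10⁶ mm⁴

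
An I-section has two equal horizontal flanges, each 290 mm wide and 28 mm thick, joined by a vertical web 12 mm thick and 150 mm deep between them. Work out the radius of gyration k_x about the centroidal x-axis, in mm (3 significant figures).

Split into non-overlapping primitives; take the origin at the lower-left of the bounding box.
Bottom flange: 290 × 28, A = 8 120 mm², y = 14 mm, Ī = 530 507 mm⁴.
Web: 12 × 150, A = 1 800 mm², y = 103 mm, Ī = 3 375 000 mm⁴.
Top flange: 290 × 28, A = 8 120 mm², y = 192 mm, Ī = 530 507 mm⁴.
By symmetry the centroid is at mid-height, ȳ = 103 mm.
Transfer each piece to the centroidal x-axis using Ī + A·d² with d = y − 103:
  bottom flange: d = -89 mm → contributes +64 849 027 mm⁴
  web: d = 0 mm → contributes +3 375 000 mm⁴
  top flange: d = 89 mm → contributes +64 849 027 mm⁴
Total I = 133 073 053 mm⁴.
Radius of gyration: k = √(I/A) = √(133 073 053 / 18 040) = 85.887 mm.

k_x ≈ 85.9 mm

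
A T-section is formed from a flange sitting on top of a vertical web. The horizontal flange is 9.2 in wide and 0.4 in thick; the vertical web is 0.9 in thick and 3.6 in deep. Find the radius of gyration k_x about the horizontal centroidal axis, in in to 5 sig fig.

Treat the section as a set of non-overlapping primitives; coordinates are from the bounding-box lower-left.
Flange: 9.2 × 0.4, A = 3.68 in², y = 3.8 in, Ī = 0.04906667 in⁴.
Web: 0.9 × 3.6, A = 3.24 in², y = 1.8 in, Ī = 3.4992 in⁴.
Centroid: ȳ = ΣA·y / ΣA = 2.863584 in.
Transfer each piece to the horizontal centroidal axis using Ī + A·d² with d = y − 2.863584:
  flange: d = 0.9364162 in → contributes +3.275968 in⁴
  web: d = -1.063584 in → contributes +7.164322 in⁴
Total I = 10.44029 in⁴.
Radius of gyration: k = √(I/A) = √(10.44029 / 6.92) = 1.228297 in.

k_x ≈ 1.2283 in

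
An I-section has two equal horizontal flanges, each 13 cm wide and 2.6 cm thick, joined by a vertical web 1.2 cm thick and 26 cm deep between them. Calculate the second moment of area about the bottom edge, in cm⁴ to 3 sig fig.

Split into non-overlapping primitives; take the origin at the lower-left of the bounding box.
Bottom flange: 13 × 2.6, A = 33.8 cm², y = 1.3 cm, Ī = 19.041 cm⁴.
Web: 1.2 × 26, A = 31.2 cm², y = 15.6 cm, Ī = 1757.6 cm⁴.
Top flange: 13 × 2.6, A = 33.8 cm², y = 29.9 cm, Ī = 19.041 cm⁴.
Transfer each piece to a horizontal axis along the bottom face using Ī + A·d² with d = y − 0:
  bottom flange: d = 1.3 cm → contributes +76.163 cm⁴
  web: d = 15.6 cm → contributes +9350.4 cm⁴
  top flange: d = 29.9 cm → contributes +30 237 cm⁴
Total I = 39 663 cm⁴.

I_base ≈ 3.97 × 10⁴ cm⁴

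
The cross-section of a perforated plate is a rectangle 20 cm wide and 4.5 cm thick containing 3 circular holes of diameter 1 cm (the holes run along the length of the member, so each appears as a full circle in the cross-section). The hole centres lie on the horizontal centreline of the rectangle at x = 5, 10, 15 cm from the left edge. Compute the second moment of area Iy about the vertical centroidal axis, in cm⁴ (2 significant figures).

Decompose the section into non-overlapping parts with the origin at the bottom-left of its bounding rectangle.
Plate: 20 × 4.5, A = 90 cm², x = 10 cm, Ī = 3 000 cm⁴.
Hole 1 (subtracted): ⌀1, A = 0.7854 cm², x = 5 cm, Ī = 0.04909 cm⁴.
Hole 2 (subtracted): ⌀1, A = 0.7854 cm², x = 10 cm, Ī = 0.04909 cm⁴.
Hole 3 (subtracted): ⌀1, A = 0.7854 cm², x = 15 cm, Ī = 0.04909 cm⁴.
By symmetry the centroid is at mid-width, x̄ = 10 cm.
Transfer each piece to the vertical centroidal axis using Ī + A·d² with d = x − 10:
  plate: d = 0 cm → contributes +3 000 cm⁴
  hole 1: d = -5 cm → contributes −19.68 cm⁴
  hole 2: d = 0 cm → contributes −0.04909 cm⁴
  hole 3: d = 5 cm → contributes −19.68 cm⁴
Total I = 2 961 cm⁴.

Iy ≈ 3000 cm⁴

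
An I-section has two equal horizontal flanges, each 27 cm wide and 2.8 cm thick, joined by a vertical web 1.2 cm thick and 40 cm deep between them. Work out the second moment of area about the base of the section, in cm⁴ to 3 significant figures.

Break the section into simple shapes (no overlaps), measuring from the bottom-left corner of the bounding box.
Bottom flange: 27 × 2.8, A = 75.6 cm², y = 1.4 cm, Ī = 49.392 cm⁴.
Web: 1.2 × 40, A = 48 cm², y = 22.8 cm, Ī = 6 400 cm⁴.
Top flange: 27 × 2.8, A = 75.6 cm², y = 44.2 cm, Ī = 49.392 cm⁴.
Transfer each piece to the bottom edge using Ī + A·d² with d = y − 0:
  bottom flange: d = 1.4 cm → contributes +197.57 cm⁴
  web: d = 22.8 cm → contributes +31 352 cm⁴
  top flange: d = 44.2 cm → contributes +147 745 cm⁴
Total I = 179 294 cm⁴.

I_base ≈ 1.79 × 10⁵ cm⁴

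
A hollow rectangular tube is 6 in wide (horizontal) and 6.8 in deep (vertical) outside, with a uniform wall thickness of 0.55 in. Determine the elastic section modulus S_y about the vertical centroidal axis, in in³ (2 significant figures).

S_y ≈ 22 in³

Break the section into simple shapes (no overlaps), measuring from the bottom-left corner of the bounding box.
Outer rectangle: 6 × 6.8, A = 40.8 in², x = 3 in, Ī = 122.4 in⁴.
Inner void (subtracted): 4.9 × 5.7, A = 27.93 in², x = 3 in, Ī = 55.88 in⁴.
By symmetry the centroid is at mid-width, x̄ = 3 in.
All pieces are centred on the vertical centroidal axis, so I = ΣĪ (holes subtracted) = 66.52 in⁴.
Extreme fibre distance c = 3 in; S = I/c = 22.17 in³.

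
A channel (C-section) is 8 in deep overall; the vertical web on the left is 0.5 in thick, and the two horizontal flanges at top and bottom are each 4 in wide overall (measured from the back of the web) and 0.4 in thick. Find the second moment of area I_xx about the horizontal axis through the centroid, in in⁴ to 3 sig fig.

I_xx ≈ 61.8 in⁴

Decompose the section into non-overlapping parts with the origin at the bottom-left of its bounding rectangle.
Web: 0.5 × 8, A = 4 in², y = 4 in, Ī = 21.333 in⁴.
Top flange (beyond web): 3.5 × 0.4, A = 1.4 in², y = 7.8 in, Ī = 0.018667 in⁴.
Bottom flange (beyond web): 3.5 × 0.4, A = 1.4 in², y = 0.2 in, Ī = 0.018667 in⁴.
By symmetry the centroid is at mid-height, ȳ = 4 in.
Transfer each piece to the horizontal axis through the centroid using Ī + A·d² with d = y − 4:
  web: d = 0 in → contributes +21.333 in⁴
  top flange (beyond web): d = 3.8 in → contributes +20.235 in⁴
  bottom flange (beyond web): d = -3.8 in → contributes +20.235 in⁴
Total I = 61.803 in⁴.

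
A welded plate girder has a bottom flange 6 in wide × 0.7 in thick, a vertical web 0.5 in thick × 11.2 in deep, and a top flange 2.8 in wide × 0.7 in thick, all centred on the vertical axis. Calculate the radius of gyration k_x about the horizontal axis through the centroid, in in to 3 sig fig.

k_x ≈ 4.72 in

Break the section into simple shapes (no overlaps), measuring from the bottom-left corner of the bounding box.
Bottom plate: 6 × 0.7, A = 4.2 in², y = 0.35 in, Ī = 0.1715 in⁴.
Web plate: 0.5 × 11.2, A = 5.6 in², y = 6.3 in, Ī = 58.539 in⁴.
Top plate: 2.8 × 0.7, A = 1.96 in², y = 12.25 in, Ī = 0.080033 in⁴.
Centroid: ȳ = ΣA·y / ΣA = 5.1667 in.
Transfer each piece to the horizontal axis through the centroid using Ī + A·d² with d = y − 5.1667:
  bottom plate: d = -4.8167 in → contributes +97.613 in⁴
  web plate: d = 1.1333 in → contributes +65.732 in⁴
  top plate: d = 7.0833 in → contributes +98.42 in⁴
Total I = 261.76 in⁴.
Radius of gyration: k = √(I/A) = √(261.76 / 11.76) = 4.7179 in.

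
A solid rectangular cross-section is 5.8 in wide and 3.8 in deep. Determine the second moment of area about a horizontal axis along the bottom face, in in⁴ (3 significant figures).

The section: 5.8 × 3.8, A = 22.04 in², y = 1.9 in, Ī = 26.521 in⁴.
Transfer it to a horizontal axis along the bottom face using Ī + A·d² with d = y − 0:
  the section: d = 1.9 in → contributes +106.09 in⁴
Total I = 106.09 in⁴.

I_base ≈ 106 in⁴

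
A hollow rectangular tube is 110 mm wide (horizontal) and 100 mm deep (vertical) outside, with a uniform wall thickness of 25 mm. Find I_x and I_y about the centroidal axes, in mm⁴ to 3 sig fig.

Split into non-overlapping primitives; take the origin at the lower-left of the bounding box.
Outer rectangle: 110 × 100, A = 11 000 mm², y = 50 mm, Ī = 9 166 667 mm⁴.
Inner void (subtracted): 60 × 50, A = 3 000 mm², y = 50 mm, Ī = 625 000 mm⁴.
By symmetry the centroid is at mid-height, ȳ = 50 mm.
All pieces are centred on the centroidal x-axis, so I = ΣĪ (holes subtracted) = 8 541 667 mm⁴.
Repeating about the centroidal y-axis gives I_y = 10 191 667 mm⁴.

I_x ≈ 8.54 × 10⁶ mm⁴, I_y ≈ 1.02 × 10⁷ mm⁴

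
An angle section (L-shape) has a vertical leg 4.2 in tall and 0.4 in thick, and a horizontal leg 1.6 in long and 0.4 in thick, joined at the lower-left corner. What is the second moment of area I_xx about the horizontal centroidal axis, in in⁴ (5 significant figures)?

Decompose the section into non-overlapping parts with the origin at the bottom-left of its bounding rectangle.
Vertical leg: 0.4 × 4.2, A = 1.68 in², y = 2.1 in, Ī = 2.4696 in⁴.
Horizontal leg (remainder): 1.2 × 0.4, A = 0.48 in², y = 0.2 in, Ī = 0.0064 in⁴.
Centroid: ȳ = ΣA·y / ΣA = 1.677778 in.
Transfer each piece to the horizontal centroidal axis using Ī + A·d² with d = y − 1.677778:
  vertical leg: d = 0.4222222 in → contributes +2.769096 in⁴
  horizontal leg (remainder): d = -1.477778 in → contributes +1.054637 in⁴
Total I = 3.823733 in⁴.

I_xx ≈ 3.8237 in⁴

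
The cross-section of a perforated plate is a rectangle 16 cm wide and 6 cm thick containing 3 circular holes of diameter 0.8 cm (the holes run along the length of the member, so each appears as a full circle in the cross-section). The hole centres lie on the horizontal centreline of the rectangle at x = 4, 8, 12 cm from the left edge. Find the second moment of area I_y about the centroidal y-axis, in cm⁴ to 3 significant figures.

I_y ≈ 2030 cm⁴

Decompose the section into non-overlapping parts with the origin at the bottom-left of its bounding rectangle.
Plate: 16 × 6, A = 96 cm², x = 8 cm, Ī = 2 048 cm⁴.
Hole 1 (subtracted): ⌀0.8, A = 0.50265 cm², x = 4 cm, Ī = 0.020106 cm⁴.
Hole 2 (subtracted): ⌀0.8, A = 0.50265 cm², x = 8 cm, Ī = 0.020106 cm⁴.
Hole 3 (subtracted): ⌀0.8, A = 0.50265 cm², x = 12 cm, Ī = 0.020106 cm⁴.
By symmetry the centroid is at mid-width, x̄ = 8 cm.
Transfer each piece to the centroidal y-axis using Ī + A·d² with d = x − 8:
  plate: d = 0 cm → contributes +2 048 cm⁴
  hole 1: d = -4 cm → contributes −8.0626 cm⁴
  hole 2: d = 0 cm → contributes −0.020106 cm⁴
  hole 3: d = 4 cm → contributes −8.0626 cm⁴
Total I = 2031.9 cm⁴.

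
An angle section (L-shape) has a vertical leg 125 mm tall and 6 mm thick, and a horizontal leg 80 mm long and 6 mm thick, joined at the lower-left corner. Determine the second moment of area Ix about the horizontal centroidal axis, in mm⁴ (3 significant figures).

Ix ≈ 1.97 × 10⁶ mm⁴

Decompose the section into non-overlapping parts with the origin at the bottom-left of its bounding rectangle.
Vertical leg: 6 × 125, A = 750 mm², y = 62.5 mm, Ī = 976 563 mm⁴.
Horizontal leg (remainder): 74 × 6, A = 444 mm², y = 3 mm, Ī = 1 332 mm⁴.
Centroid: ȳ = ΣA·y / ΣA = 40.374 mm.
Transfer each piece to the horizontal centroidal axis using Ī + A·d² with d = y − 40.374:
  vertical leg: d = 22.126 mm → contributes +1 343 720 mm⁴
  horizontal leg (remainder): d = -37.374 mm → contributes +621 531 mm⁴
Total I = 1 965 251 mm⁴.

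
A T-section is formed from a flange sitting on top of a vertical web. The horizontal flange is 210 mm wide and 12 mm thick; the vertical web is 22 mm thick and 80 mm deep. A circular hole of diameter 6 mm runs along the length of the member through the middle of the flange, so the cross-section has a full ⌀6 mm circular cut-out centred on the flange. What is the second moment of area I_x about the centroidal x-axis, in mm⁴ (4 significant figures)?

Treat the section as a set of non-overlapping primitives; coordinates are from the bounding-box lower-left.
Flange: 210 × 12, A = 2 520 mm², y = 86 mm, Ī = 30 240 mm⁴.
Web: 22 × 80, A = 1 760 mm², y = 40 mm, Ī = 938 667 mm⁴.
Hole (subtracted): ⌀6, A = 28.2743 mm², y = 86 mm, Ī = 63.6173 mm⁴.
Centroid: ȳ = ΣA·y / ΣA = 66.9583 mm.
Transfer each piece to the centroidal x-axis using Ī + A·d² with d = y − 66.9583:
  flange: d = 19.0417 mm → contributes +943 956 mm⁴
  web: d = -26.9583 mm → contributes +2 217 748 mm⁴
  hole: d = 19.0417 mm → contributes −10315.5 mm⁴
Total I = 3 151 389 mm⁴.

I_x ≈ 3.151 × 10⁶ mm⁴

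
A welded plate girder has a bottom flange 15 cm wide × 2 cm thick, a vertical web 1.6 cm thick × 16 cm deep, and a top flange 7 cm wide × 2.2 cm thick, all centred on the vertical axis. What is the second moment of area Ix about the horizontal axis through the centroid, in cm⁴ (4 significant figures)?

Ix ≈ 4030 cm⁴

Treat the section as a set of non-overlapping primitives; coordinates are from the bounding-box lower-left.
Bottom plate: 15 × 2, A = 30 cm², y = 1 cm, Ī = 10 cm⁴.
Web plate: 1.6 × 16, A = 25.6 cm², y = 10 cm, Ī = 546.133 cm⁴.
Top plate: 7 × 2.2, A = 15.4 cm², y = 19.1 cm, Ī = 6.21133 cm⁴.
Centroid: ȳ = ΣA·y / ΣA = 8.17099 cm.
Transfer each piece to the horizontal axis through the centroid using Ī + A·d² with d = y − 8.17099:
  bottom plate: d = -7.17099 cm → contributes +1552.69 cm⁴
  web plate: d = 1.82901 cm → contributes +631.773 cm⁴
  top plate: d = 10.929 cm → contributes +1845.64 cm⁴
Total I = 4030.1 cm⁴.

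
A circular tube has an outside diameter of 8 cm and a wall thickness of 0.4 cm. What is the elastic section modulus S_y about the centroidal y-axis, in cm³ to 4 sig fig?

Treat the section as a set of non-overlapping primitives; coordinates are from the bounding-box lower-left.
Outer circle: ⌀8, A = 50.2655 cm², x = 4 cm, Ī = 201.062 cm⁴.
Bore (subtracted): ⌀7.2, A = 40.715 cm², x = 4 cm, Ī = 131.917 cm⁴.
By symmetry the centroid is at mid-width, x̄ = 4 cm.
All pieces are centred on the centroidal y-axis, so I = ΣĪ (holes subtracted) = 69.1452 cm⁴.
Extreme fibre distance c = 4 cm; S = I/c = 17.2863 cm³.

S_y ≈ 17.29 cm³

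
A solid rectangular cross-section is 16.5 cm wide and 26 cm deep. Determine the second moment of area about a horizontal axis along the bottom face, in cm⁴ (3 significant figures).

The section: 16.5 × 26, A = 429 cm², y = 13 cm, Ī = 24 167 cm⁴.
Transfer it to a horizontal axis along the bottom face using Ī + A·d² with d = y − 0:
  the section: d = 13 cm → contributes +96 668 cm⁴
Total I = 96 668 cm⁴.

I_base ≈ 9.67 × 10⁴ cm⁴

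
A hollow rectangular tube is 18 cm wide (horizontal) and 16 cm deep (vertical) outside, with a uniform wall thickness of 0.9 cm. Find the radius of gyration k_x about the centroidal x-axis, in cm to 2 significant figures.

Split into non-overlapping primitives; take the origin at the lower-left of the bounding box.
Outer rectangle: 18 × 16, A = 288 cm², y = 8 cm, Ī = 6 144 cm⁴.
Inner void (subtracted): 16.2 × 14.2, A = 230 cm², y = 8 cm, Ī = 3 865 cm⁴.
By symmetry the centroid is at mid-height, ȳ = 8 cm.
All pieces are centred on the centroidal x-axis, so I = ΣĪ (holes subtracted) = 2 279 cm⁴.
Radius of gyration: k = √(I/A) = √(2 279 / 57.96) = 6.27 cm.

k_x ≈ 6.3 cm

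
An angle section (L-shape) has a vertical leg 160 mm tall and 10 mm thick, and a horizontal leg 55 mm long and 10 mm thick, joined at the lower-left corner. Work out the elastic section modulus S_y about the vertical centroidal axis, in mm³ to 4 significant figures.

S_y ≈ 8072 mm³

Decompose the section into non-overlapping parts with the origin at the bottom-left of its bounding rectangle.
Vertical leg: 10 × 160, A = 1 600 mm², x = 5 mm, Ī = 13333.3 mm⁴.
Horizontal leg (remainder): 45 × 10, A = 450 mm², x = 32.5 mm, Ī = 75937.5 mm⁴.
Centroid: x̄ = ΣA·x / ΣA = 11.0366 mm.
Transfer each piece to the vertical centroidal axis using Ī + A·d² with d = x − 11.0366:
  vertical leg: d = -6.03659 mm → contributes +71637.9 mm⁴
  horizontal leg (remainder): d = 21.4634 mm → contributes +283 243 mm⁴
Total I = 354 881 mm⁴.
Extreme fibre distance c = 43.9634 mm; S = I/c = 8072.18 mm³.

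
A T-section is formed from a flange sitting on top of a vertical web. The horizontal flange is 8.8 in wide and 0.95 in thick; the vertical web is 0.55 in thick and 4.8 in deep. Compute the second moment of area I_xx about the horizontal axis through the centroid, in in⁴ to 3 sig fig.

Treat the section as a set of non-overlapping primitives; coordinates are from the bounding-box lower-left.
Flange: 8.8 × 0.95, A = 8.36 in², y = 5.275 in, Ī = 0.62874 in⁴.
Web: 0.55 × 4.8, A = 2.64 in², y = 2.4 in, Ī = 5.0688 in⁴.
Centroid: ȳ = ΣA·y / ΣA = 4.585 in.
Transfer each piece to the horizontal axis through the centroid using Ī + A·d² with d = y − 4.585:
  flange: d = 0.69 in → contributes +4.6089 in⁴
  web: d = -2.185 in → contributes +17.673 in⁴
Total I = 22.282 in⁴.

I_xx ≈ 22.3 in⁴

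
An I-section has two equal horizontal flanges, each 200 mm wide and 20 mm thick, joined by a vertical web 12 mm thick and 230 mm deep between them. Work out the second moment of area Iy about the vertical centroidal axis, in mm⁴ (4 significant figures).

Break the section into simple shapes (no overlaps), measuring from the bottom-left corner of the bounding box.
Bottom flange: 200 × 20, A = 4 000 mm², x = 100 mm, Ī = 13 333 333 mm⁴.
Web: 12 × 230, A = 2 760 mm², x = 100 mm, Ī = 33 120 mm⁴.
Top flange: 200 × 20, A = 4 000 mm², x = 100 mm, Ī = 13 333 333 mm⁴.
By symmetry the centroid is at mid-width, x̄ = 100 mm.
All pieces are centred on the vertical centroidal axis, so I = ΣĪ = 26 699 787 mm⁴.

Iy ≈ 2.670 × 10⁷ mm⁴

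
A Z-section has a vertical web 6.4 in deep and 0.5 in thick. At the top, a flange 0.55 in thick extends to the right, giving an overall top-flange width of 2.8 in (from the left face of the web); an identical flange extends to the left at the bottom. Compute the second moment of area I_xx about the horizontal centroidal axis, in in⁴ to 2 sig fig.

I_xx ≈ 33 in⁴

Break the section into simple shapes (no overlaps), measuring from the bottom-left corner of the bounding box.
Web: 0.5 × 6.4, A = 3.2 in², y = 3.2 in, Ī = 10.92 in⁴.
Top flange (beyond web): 2.3 × 0.55, A = 1.265 in², y = 6.125 in, Ī = 0.03189 in⁴.
Bottom flange (beyond web): 2.3 × 0.55, A = 1.265 in², y = 0.275 in, Ī = 0.03189 in⁴.
Centroid: ȳ = ΣA·y / ΣA = 3.2 in.
Transfer each piece to the horizontal centroidal axis using Ī + A·d² with d = y − 3.2:
  web: d = 0 in → contributes +10.92 in⁴
  top flange (beyond web): d = 2.925 in → contributes +10.85 in⁴
  bottom flange (beyond web): d = -2.925 in → contributes +10.85 in⁴
Total I = 32.63 in⁴.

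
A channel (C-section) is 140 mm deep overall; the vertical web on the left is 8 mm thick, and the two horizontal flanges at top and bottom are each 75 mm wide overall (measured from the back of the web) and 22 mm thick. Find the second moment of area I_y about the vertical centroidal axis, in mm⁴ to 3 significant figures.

Split into non-overlapping primitives; take the origin at the lower-left of the bounding box.
Web: 8 × 140, A = 1 120 mm², x = 4 mm, Ī = 5973.3 mm⁴.
Top flange (beyond web): 67 × 22, A = 1 474 mm², x = 41.5 mm, Ī = 551 399 mm⁴.
Bottom flange (beyond web): 67 × 22, A = 1 474 mm², x = 41.5 mm, Ī = 551 399 mm⁴.
Centroid: x̄ = ΣA·x / ΣA = 31.176 mm.
Transfer each piece to the vertical centroidal axis using Ī + A·d² with d = x − 31.176:
  web: d = -27.176 mm → contributes +833 103 mm⁴
  top flange (beyond web): d = 10.324 mm → contributes +708 520 mm⁴
  bottom flange (beyond web): d = 10.324 mm → contributes +708 520 mm⁴
Total I = 2 250 143 mm⁴.

I_y ≈ 2.25 × 10⁶ mm⁴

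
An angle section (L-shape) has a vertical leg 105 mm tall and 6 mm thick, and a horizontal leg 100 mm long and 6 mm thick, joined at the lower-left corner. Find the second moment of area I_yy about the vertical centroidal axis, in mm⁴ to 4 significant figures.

I_yy ≈ 1.161 × 10⁶ mm⁴

Split into non-overlapping primitives; take the origin at the lower-left of the bounding box.
Vertical leg: 6 × 105, A = 630 mm², x = 3 mm, Ī = 1 890 mm⁴.
Horizontal leg (remainder): 94 × 6, A = 564 mm², x = 53 mm, Ī = 415 292 mm⁴.
Centroid: x̄ = ΣA·x / ΣA = 26.6181 mm.
Transfer each piece to the vertical centroidal axis using Ī + A·d² with d = x − 26.6181:
  vertical leg: d = -23.6181 mm → contributes +353 313 mm⁴
  horizontal leg (remainder): d = 26.3819 mm → contributes +807 839 mm⁴
Total I = 1 161 152 mm⁴.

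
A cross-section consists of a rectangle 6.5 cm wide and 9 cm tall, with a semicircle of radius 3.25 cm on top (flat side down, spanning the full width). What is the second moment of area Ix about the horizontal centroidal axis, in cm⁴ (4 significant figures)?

Break the section into simple shapes (no overlaps), measuring from the bottom-left corner of the bounding box.
Rectangular body: 6.5 × 9, A = 58.5 cm², y = 4.5 cm, Ī = 394.875 cm⁴.
Semicircular cap: semicircle r = 3.25, A = 16.5915 cm², y = 10.3793 cm, Ī = 12.2452 cm⁴.
Centroid: ȳ = ΣA·y / ΣA = 5.79905 cm.
Transfer each piece to the horizontal centroidal axis using Ī + A·d² with d = y − 5.79905:
  rectangular body: d = -1.29905 cm → contributes +493.595 cm⁴
  semicircular cap: d = 4.5803 cm → contributes +360.321 cm⁴
Total I = 853.916 cm⁴.

Ix ≈ 853.9 cm⁴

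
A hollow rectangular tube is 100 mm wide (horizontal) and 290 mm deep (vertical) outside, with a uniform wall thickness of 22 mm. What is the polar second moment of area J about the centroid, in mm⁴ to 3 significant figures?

J ≈ 1.54 × 10⁸ mm⁴

Split into non-overlapping primitives; take the origin at the lower-left of the bounding box.
Outer rectangle: 100 × 290, A = 29 000 mm², y = 145 mm, Ī = 203 241 667 mm⁴.
Inner void (subtracted): 56 × 246, A = 13 776 mm², y = 145 mm, Ī = 69 472 368 mm⁴.
By symmetry the centroid is at mid-height, ȳ = 145 mm.
All pieces are centred on the centroidal x-axis, so I = ΣĪ (holes subtracted) = 133 769 299 mm⁴.
Repeating about the centroidal y-axis gives I_y = 20 566 539 mm⁴.
Polar second moment: J = I_x + I_y = 154 335 837 mm⁴.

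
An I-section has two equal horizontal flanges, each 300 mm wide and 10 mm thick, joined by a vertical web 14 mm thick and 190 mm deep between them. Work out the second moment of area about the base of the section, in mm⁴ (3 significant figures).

Split into non-overlapping primitives; take the origin at the lower-left of the bounding box.
Bottom flange: 300 × 10, A = 3 000 mm², y = 5 mm, Ī = 25 000 mm⁴.
Web: 14 × 190, A = 2 660 mm², y = 105 mm, Ī = 8 002 167 mm⁴.
Top flange: 300 × 10, A = 3 000 mm², y = 205 mm, Ī = 25 000 mm⁴.
Transfer each piece to the base of the section using Ī + A·d² with d = y − 0:
  bottom flange: d = 5 mm → contributes +100 000 mm⁴
  web: d = 105 mm → contributes +37 328 667 mm⁴
  top flange: d = 205 mm → contributes +126 100 000 mm⁴
Total I = 163 528 667 mm⁴.

I_base ≈ 1.64 × 10⁸ mm⁴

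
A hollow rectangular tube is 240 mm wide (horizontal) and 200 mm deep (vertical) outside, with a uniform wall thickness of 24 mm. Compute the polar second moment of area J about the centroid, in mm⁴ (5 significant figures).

Break the section into simple shapes (no overlaps), measuring from the bottom-left corner of the bounding box.
Outer rectangle: 240 × 200, A = 48 000 mm², y = 100 mm, Ī = 160 000 000 mm⁴.
Inner void (subtracted): 192 × 152, A = 29 184 mm², y = 100 mm, Ī = 56 188 928 mm⁴.
By symmetry the centroid is at mid-height, ȳ = 100 mm.
All pieces are centred on the centroidal x-axis, so I = ΣĪ (holes subtracted) = 103 811 072 mm⁴.
Repeating about the centroidal y-axis gives I_y = 140 746 752 mm⁴.
Polar second moment: J = I_x + I_y = 244 557 824 mm⁴.

J ≈ 2.4456 × 10⁸ mm⁴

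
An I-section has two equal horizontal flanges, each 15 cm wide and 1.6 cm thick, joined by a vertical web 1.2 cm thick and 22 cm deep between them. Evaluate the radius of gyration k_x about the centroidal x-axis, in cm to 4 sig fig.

Treat the section as a set of non-overlapping primitives; coordinates are from the bounding-box lower-left.
Bottom flange: 15 × 1.6, A = 24 cm², y = 0.8 cm, Ī = 5.12 cm⁴.
Web: 1.2 × 22, A = 26.4 cm², y = 12.6 cm, Ī = 1064.8 cm⁴.
Top flange: 15 × 1.6, A = 24 cm², y = 24.4 cm, Ī = 5.12 cm⁴.
By symmetry the centroid is at mid-height, ȳ = 12.6 cm.
Transfer each piece to the centroidal x-axis using Ī + A·d² with d = y − 12.6:
  bottom flange: d = -11.8 cm → contributes +3346.88 cm⁴
  web: d = 0 cm → contributes +1064.8 cm⁴
  top flange: d = 11.8 cm → contributes +3346.88 cm⁴
Total I = 7758.56 cm⁴.
Radius of gyration: k = √(I/A) = √(7758.56 / 74.4) = 10.2118 cm.

k_x ≈ 10.21 cm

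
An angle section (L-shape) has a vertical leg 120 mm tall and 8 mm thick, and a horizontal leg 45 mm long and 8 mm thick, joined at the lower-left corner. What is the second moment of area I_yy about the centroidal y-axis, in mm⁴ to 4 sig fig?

Treat the section as a set of non-overlapping primitives; coordinates are from the bounding-box lower-left.
Vertical leg: 8 × 120, A = 960 mm², x = 4 mm, Ī = 5 120 mm⁴.
Horizontal leg (remainder): 37 × 8, A = 296 mm², x = 26.5 mm, Ī = 33768.7 mm⁴.
Centroid: x̄ = ΣA·x / ΣA = 9.30255 mm.
Transfer each piece to the centroidal y-axis using Ī + A·d² with d = x − 9.30255:
  vertical leg: d = -5.30255 mm → contributes +32112.3 mm⁴
  horizontal leg (remainder): d = 17.1975 mm → contributes +121 311 mm⁴
Total I = 153 424 mm⁴.

I_yy ≈ 1.534 × 10⁵ mm⁴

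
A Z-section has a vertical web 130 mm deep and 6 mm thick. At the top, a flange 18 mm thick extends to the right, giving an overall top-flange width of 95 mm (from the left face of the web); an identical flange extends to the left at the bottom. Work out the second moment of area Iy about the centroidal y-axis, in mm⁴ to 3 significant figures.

Iy ≈ 9.35 × 10⁶ mm⁴

Treat the section as a set of non-overlapping primitives; coordinates are from the bounding-box lower-left.
Web: 6 × 130, A = 780 mm², x = 92 mm, Ī = 2 340 mm⁴.
Top flange (beyond web): 89 × 18, A = 1 602 mm², x = 139.5 mm, Ī = 1 057 454 mm⁴.
Bottom flange (beyond web): 89 × 18, A = 1 602 mm², x = 44.5 mm, Ī = 1 057 454 mm⁴.
Centroid: x̄ = ΣA·x / ΣA = 92 mm.
Transfer each piece to the centroidal y-axis using Ī + A·d² with d = x − 92:
  web: d = 0 mm → contributes +2 340 mm⁴
  top flange (beyond web): d = 47.5 mm → contributes +4 671 966 mm⁴
  bottom flange (beyond web): d = -47.5 mm → contributes +4 671 966 mm⁴
Total I = 9 346 272 mm⁴.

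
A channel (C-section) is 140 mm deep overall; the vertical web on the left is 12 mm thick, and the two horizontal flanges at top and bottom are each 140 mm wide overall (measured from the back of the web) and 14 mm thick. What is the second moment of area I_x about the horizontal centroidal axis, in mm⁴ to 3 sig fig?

I_x ≈ 1.70 × 10⁷ mm⁴

Break the section into simple shapes (no overlaps), measuring from the bottom-left corner of the bounding box.
Web: 12 × 140, A = 1 680 mm², y = 70 mm, Ī = 2 744 000 mm⁴.
Top flange (beyond web): 128 × 14, A = 1 792 mm², y = 133 mm, Ī = 29 269 mm⁴.
Bottom flange (beyond web): 128 × 14, A = 1 792 mm², y = 7 mm, Ī = 29 269 mm⁴.
By symmetry the centroid is at mid-height, ȳ = 70 mm.
Transfer each piece to the horizontal centroidal axis using Ī + A·d² with d = y − 70:
  web: d = 0 mm → contributes +2 744 000 mm⁴
  top flange (beyond web): d = 63 mm → contributes +7 141 717 mm⁴
  bottom flange (beyond web): d = -63 mm → contributes +7 141 717 mm⁴
Total I = 17 027 435 mm⁴.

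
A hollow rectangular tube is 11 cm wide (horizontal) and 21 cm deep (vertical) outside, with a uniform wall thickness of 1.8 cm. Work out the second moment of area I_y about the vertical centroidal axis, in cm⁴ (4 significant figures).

Split into non-overlapping primitives; take the origin at the lower-left of the bounding box.
Outer rectangle: 11 × 21, A = 231 cm², x = 5.5 cm, Ī = 2329.25 cm⁴.
Inner void (subtracted): 7.4 × 17.4, A = 128.76 cm², x = 5.5 cm, Ī = 587.575 cm⁴.
By symmetry the centroid is at mid-width, x̄ = 5.5 cm.
All pieces are centred on the vertical centroidal axis, so I = ΣĪ (holes subtracted) = 1741.68 cm⁴.

I_y ≈ 1742 cm⁴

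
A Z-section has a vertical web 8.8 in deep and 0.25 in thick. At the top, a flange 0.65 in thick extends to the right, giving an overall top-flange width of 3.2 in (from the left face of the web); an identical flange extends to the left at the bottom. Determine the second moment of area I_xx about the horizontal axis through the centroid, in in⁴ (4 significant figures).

Decompose the section into non-overlapping parts with the origin at the bottom-left of its bounding rectangle.
Web: 0.25 × 8.8, A = 2.2 in², y = 4.4 in, Ī = 14.1973 in⁴.
Top flange (beyond web): 2.95 × 0.65, A = 1.9175 in², y = 8.475 in, Ī = 0.067512 in⁴.
Bottom flange (beyond web): 2.95 × 0.65, A = 1.9175 in², y = 0.325 in, Ī = 0.067512 in⁴.
Centroid: ȳ = ΣA·y / ΣA = 4.4 in.
Transfer each piece to the horizontal axis through the centroid using Ī + A·d² with d = y − 4.4:
  web: d = 0 in → contributes +14.1973 in⁴
  top flange (beyond web): d = 4.075 in → contributes +31.9088 in⁴
  bottom flange (beyond web): d = -4.075 in → contributes +31.9088 in⁴
Total I = 78.0149 in⁴.

I_xx ≈ 78.01 in⁴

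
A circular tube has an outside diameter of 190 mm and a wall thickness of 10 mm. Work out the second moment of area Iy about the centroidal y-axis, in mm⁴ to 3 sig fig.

Break the section into simple shapes (no overlaps), measuring from the bottom-left corner of the bounding box.
Outer circle: ⌀190, A = 28 353 mm², x = 95 mm, Ī = 63 971 171 mm⁴.
Bore (subtracted): ⌀170, A = 22 698 mm², x = 95 mm, Ī = 40 998 275 mm⁴.
By symmetry the centroid is at mid-width, x̄ = 95 mm.
All pieces are centred on the centroidal y-axis, so I = ΣĪ (holes subtracted) = 22 972 896 mm⁴.

Iy ≈ 2.30 × 10⁷ mm⁴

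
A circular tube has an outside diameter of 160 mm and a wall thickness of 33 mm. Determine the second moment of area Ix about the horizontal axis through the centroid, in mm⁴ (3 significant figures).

Split into non-overlapping primitives; take the origin at the lower-left of the bounding box.
Outer circle: ⌀160, A = 20 106 mm², y = 80 mm, Ī = 32 169 909 mm⁴.
Bore (subtracted): ⌀94, A = 6939.8 mm², y = 80 mm, Ī = 3 832 492 mm⁴.
By symmetry the centroid is at mid-height, ȳ = 80 mm.
All pieces are centred on the horizontal axis through the centroid, so I = ΣĪ (holes subtracted) = 28 337 416 mm⁴.

Ix ≈ 2.83 × 10⁷ mm⁴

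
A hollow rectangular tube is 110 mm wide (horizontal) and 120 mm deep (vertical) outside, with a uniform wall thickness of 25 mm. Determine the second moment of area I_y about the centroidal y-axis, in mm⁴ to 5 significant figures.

Break the section into simple shapes (no overlaps), measuring from the bottom-left corner of the bounding box.
Outer rectangle: 110 × 120, A = 13 200 mm², x = 55 mm, Ī = 13 310 000 mm⁴.
Inner void (subtracted): 60 × 70, A = 4 200 mm², x = 55 mm, Ī = 1 260 000 mm⁴.
By symmetry the centroid is at mid-width, x̄ = 55 mm.
All pieces are centred on the centroidal y-axis, so I = ΣĪ (holes subtracted) = 12 050 000 mm⁴.

I_y ≈ 1.2050 × 10⁷ mm⁴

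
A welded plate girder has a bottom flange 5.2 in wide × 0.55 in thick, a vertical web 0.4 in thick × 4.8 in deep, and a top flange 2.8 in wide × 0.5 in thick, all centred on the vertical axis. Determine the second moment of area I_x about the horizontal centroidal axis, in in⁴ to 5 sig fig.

Treat the section as a set of non-overlapping primitives; coordinates are from the bounding-box lower-left.
Bottom plate: 5.2 × 0.55, A = 2.86 in², y = 0.275 in, Ī = 0.07209583 in⁴.
Web plate: 0.4 × 4.8, A = 1.92 in², y = 2.95 in, Ī = 3.6864 in⁴.
Top plate: 2.8 × 0.5, A = 1.4 in², y = 5.6 in, Ī = 0.02916667 in⁴.
Centroid: ȳ = ΣA·y / ΣA = 2.312379 in.
Transfer each piece to the horizontal centroidal axis using Ī + A·d² with d = y − 2.312379:
  bottom plate: d = -2.037379 in → contributes +11.9437 in⁴
  web plate: d = 0.6376214 in → contributes +4.466997 in⁴
  top plate: d = 3.287621 in → contributes +15.161 in⁴
Total I = 31.5717 in⁴.

I_x ≈ 31.572 in⁴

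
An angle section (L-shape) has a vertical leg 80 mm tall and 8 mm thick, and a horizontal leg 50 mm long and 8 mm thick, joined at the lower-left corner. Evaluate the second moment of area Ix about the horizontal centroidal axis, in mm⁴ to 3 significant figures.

Ix ≈ 6.29 × 10⁵ mm⁴

Split into non-overlapping primitives; take the origin at the lower-left of the bounding box.
Vertical leg: 8 × 80, A = 640 mm², y = 40 mm, Ī = 341 333 mm⁴.
Horizontal leg (remainder): 42 × 8, A = 336 mm², y = 4 mm, Ī = 1 792 mm⁴.
Centroid: ȳ = ΣA·y / ΣA = 27.607 mm.
Transfer each piece to the horizontal centroidal axis using Ī + A·d² with d = y − 27.607:
  vertical leg: d = 12.393 mm → contributes +439 636 mm⁴
  horizontal leg (remainder): d = -23.607 mm → contributes +189 035 mm⁴
Total I = 628 670 mm⁴.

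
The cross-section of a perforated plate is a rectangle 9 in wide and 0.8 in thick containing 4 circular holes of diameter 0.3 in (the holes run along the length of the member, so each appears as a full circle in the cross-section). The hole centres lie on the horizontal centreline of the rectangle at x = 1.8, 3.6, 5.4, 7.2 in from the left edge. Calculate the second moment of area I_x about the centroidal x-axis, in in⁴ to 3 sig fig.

Split into non-overlapping primitives; take the origin at the lower-left of the bounding box.
Plate: 9 × 0.8, A = 7.2 in², y = 0.4 in, Ī = 0.384 in⁴.
Hole 1 (subtracted): ⌀0.3, A = 0.070686 in², y = 0.4 in, Ī = 0.00039761 in⁴.
Hole 2 (subtracted): ⌀0.3, A = 0.070686 in², y = 0.4 in, Ī = 0.00039761 in⁴.
Hole 3 (subtracted): ⌀0.3, A = 0.070686 in², y = 0.4 in, Ī = 0.00039761 in⁴.
Hole 4 (subtracted): ⌀0.3, A = 0.070686 in², y = 0.4 in, Ī = 0.00039761 in⁴.
By symmetry the centroid is at mid-height, ȳ = 0.4 in.
All pieces are centred on the centroidal x-axis, so I = ΣĪ (holes subtracted) = 0.38241 in⁴.

I_x ≈ 0.382 in⁴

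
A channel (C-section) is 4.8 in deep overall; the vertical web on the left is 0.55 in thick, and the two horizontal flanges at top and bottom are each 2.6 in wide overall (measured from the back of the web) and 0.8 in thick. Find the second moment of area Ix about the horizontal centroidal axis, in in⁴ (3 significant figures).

Split into non-overlapping primitives; take the origin at the lower-left of the bounding box.
Web: 0.55 × 4.8, A = 2.64 in², y = 2.4 in, Ī = 5.0688 in⁴.
Top flange (beyond web): 2.05 × 0.8, A = 1.64 in², y = 4.4 in, Ī = 0.087467 in⁴.
Bottom flange (beyond web): 2.05 × 0.8, A = 1.64 in², y = 0.4 in, Ī = 0.087467 in⁴.
By symmetry the centroid is at mid-height, ȳ = 2.4 in.
Transfer each piece to the horizontal centroidal axis using Ī + A·d² with d = y − 2.4:
  web: d = 0 in → contributes +5.0688 in⁴
  top flange (beyond web): d = 2 in → contributes +6.6475 in⁴
  bottom flange (beyond web): d = -2 in → contributes +6.6475 in⁴
Total I = 18.364 in⁴.

Ix ≈ 18.4 in⁴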